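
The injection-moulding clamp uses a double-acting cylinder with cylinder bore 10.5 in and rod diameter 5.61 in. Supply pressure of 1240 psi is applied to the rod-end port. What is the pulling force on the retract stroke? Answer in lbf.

Rod-side annular area A_ann = π/4 × (10.5² − 5.61²) = 61.87 in^2
On retraction the pressure acts on the annular area (bore minus rod).
F = P × A_ann

F ≈ 76700 lbf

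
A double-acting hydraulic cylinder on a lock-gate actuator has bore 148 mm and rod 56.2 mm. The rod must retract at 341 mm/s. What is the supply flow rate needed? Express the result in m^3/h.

Rod-side annular area A_ann = π/4 × (148² − 56.2²) = 14720 mm^2
Q = A × v

Q ≈ 18.1 m^3/h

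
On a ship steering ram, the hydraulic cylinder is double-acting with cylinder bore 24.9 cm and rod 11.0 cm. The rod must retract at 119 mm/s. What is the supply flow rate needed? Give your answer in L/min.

Q ≈ 280 L/min

Rod-side annular area A_ann = π/4 × (24.9² − 11.0²) = 391.9 cm^2
Q = A × v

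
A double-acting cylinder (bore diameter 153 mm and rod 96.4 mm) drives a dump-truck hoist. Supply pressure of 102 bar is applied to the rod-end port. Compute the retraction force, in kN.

F ≈ 113 kN

Rod-side annular area A_ann = π/4 × (153² − 96.4²) = 11090 mm^2
On retraction the pressure acts on the annular area (bore minus rod).
F = P × A_ann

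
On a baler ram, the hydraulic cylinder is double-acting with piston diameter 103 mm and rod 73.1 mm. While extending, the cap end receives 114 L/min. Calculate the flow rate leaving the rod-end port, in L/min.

Q_out ≈ 56.6 L/min

Cap-side area A_cap = π/4 × (103 mm)² = 8332 mm^2
Rod-side annular area A_ann = π/4 × (103² − 73.1²) = 4135 mm^2
Piston speed v = Q_in/A_cap; rod-end outflow Q_out = v × A_ann = Q_in × A_ann/A_cap.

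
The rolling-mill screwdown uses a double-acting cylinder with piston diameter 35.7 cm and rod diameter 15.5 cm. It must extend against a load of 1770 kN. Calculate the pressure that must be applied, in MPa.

P ≈ 17.7 MPa

Cap-side area A_cap = π/4 × (35.7 cm)² = 1001 cm^2
P = F / A = 1770 kN / A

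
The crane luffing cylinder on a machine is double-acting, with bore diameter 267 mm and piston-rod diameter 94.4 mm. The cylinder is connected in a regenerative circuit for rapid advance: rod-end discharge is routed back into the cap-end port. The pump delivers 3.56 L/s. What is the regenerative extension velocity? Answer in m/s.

In regeneration the rod-end outflow joins the pump flow into the cap end, so the net volume the pump must supply per unit advance equals the rod cross-section area.
Rod cross-section A_rod = π/4 × (94.4 mm)² = 6999 mm^2
v = Q_pump / A_rod

v ≈ 0.509 m/s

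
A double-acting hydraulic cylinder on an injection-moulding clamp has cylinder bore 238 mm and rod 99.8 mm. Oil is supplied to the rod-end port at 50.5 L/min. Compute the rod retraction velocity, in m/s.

v ≈ 0.0230 m/s

Rod-side annular area A_ann = π/4 × (238² − 99.8²) = 36670 mm^2
Flow into the rod-end port fills the annular volume.
v = Q / A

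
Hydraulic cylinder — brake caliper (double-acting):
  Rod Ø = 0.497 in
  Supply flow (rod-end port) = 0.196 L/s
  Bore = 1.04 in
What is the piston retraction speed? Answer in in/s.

v ≈ 18.2 in/s

Rod-side annular area A_ann = π/4 × (1.04² − 0.497²) = 0.6555 in^2
Flow into the rod-end port fills the annular volume.
v = Q / A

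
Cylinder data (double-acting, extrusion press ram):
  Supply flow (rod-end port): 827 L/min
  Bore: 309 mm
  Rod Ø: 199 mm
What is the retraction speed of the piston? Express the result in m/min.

Rod-side annular area A_ann = π/4 × (309² − 199²) = 43890 mm^2
Flow into the rod-end port fills the annular volume.
v = Q / A

v ≈ 18.8 m/min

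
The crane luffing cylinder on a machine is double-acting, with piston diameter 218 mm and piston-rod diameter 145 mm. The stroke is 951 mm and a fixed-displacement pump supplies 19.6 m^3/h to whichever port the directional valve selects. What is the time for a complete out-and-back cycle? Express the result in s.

Cap-side area A_cap = π/4 × (218 mm)² = 37330 mm^2
Rod-side annular area A_ann = π/4 × (218² − 145²) = 20810 mm^2
t_ext = A_cap·L/Q = 6.520 s
t_ret = A_ann·L/Q = 3.635 s
t_cycle = t_ext + t_ret

t ≈ 10.2 s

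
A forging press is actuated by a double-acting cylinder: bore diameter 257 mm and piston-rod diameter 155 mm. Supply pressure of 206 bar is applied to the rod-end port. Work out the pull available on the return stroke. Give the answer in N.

Rod-side annular area A_ann = π/4 × (257² − 155²) = 33010 mm^2
On retraction the pressure acts on the annular area (bore minus rod).
F = P × A_ann

F ≈ 6.80e5 N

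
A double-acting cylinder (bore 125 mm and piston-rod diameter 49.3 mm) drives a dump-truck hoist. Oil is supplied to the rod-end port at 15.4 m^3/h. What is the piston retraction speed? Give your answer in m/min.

Rod-side annular area A_ann = π/4 × (125² − 49.3²) = 10360 mm^2
Flow into the rod-end port fills the annular volume.
v = Q / A

v ≈ 24.8 m/min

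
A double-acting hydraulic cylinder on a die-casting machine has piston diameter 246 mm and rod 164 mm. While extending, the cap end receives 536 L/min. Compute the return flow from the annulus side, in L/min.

Q_out ≈ 298 L/min

Cap-side area A_cap = π/4 × (246 mm)² = 47530 mm^2
Rod-side annular area A_ann = π/4 × (246² − 164²) = 26410 mm^2
Piston speed v = Q_in/A_cap; rod-end outflow Q_out = v × A_ann = Q_in × A_ann/A_cap.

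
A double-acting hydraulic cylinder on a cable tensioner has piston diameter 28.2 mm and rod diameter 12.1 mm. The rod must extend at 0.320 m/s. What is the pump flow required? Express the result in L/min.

Q ≈ 12.0 L/min

Cap-side area A_cap = π/4 × (28.2 mm)² = 624.6 mm^2
Q = A × v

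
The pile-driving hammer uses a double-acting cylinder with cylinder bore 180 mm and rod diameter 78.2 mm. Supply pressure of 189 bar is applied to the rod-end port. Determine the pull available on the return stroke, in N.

F ≈ 3.90e5 N

Rod-side annular area A_ann = π/4 × (180² − 78.2²) = 20640 mm^2
On retraction the pressure acts on the annular area (bore minus rod).
F = P × A_ann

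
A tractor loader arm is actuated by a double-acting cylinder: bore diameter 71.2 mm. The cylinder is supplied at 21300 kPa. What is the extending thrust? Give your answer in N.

Cap-side area A_cap = π/4 × (71.2 mm)² = 3982 mm^2
F = P × A_cap = 21300 kPa × A_cap

F ≈ 84800 N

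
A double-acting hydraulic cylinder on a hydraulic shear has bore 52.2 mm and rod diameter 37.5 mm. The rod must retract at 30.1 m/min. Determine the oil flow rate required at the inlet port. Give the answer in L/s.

Rod-side annular area A_ann = π/4 × (52.2² − 37.5²) = 1036 mm^2
Q = A × v

Q ≈ 0.520 L/s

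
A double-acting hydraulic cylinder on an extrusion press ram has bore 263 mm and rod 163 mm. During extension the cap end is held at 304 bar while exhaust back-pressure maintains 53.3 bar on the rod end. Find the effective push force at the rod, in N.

F ≈ 1.47e6 N

Cap-side area A_cap = π/4 × (263 mm)² = 54330 mm^2
Rod-side annular area A_ann = π/4 × (263² − 163²) = 33460 mm^2
Net thrust = P_cap·A_cap − P_rod·A_ann = 1.651e6 N − 1.783e5 N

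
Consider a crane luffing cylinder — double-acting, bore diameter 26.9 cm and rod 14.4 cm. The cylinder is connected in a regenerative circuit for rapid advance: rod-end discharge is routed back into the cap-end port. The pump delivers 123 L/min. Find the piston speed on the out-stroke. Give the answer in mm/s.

v ≈ 126 mm/s

In regeneration the rod-end outflow joins the pump flow into the cap end, so the net volume the pump must supply per unit advance equals the rod cross-section area.
Rod cross-section A_rod = π/4 × (14.4 cm)² = 162.9 cm^2
v = Q_pump / A_rod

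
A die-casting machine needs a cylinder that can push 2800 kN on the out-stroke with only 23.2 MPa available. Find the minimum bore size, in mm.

Extension force acts on the full piston face: F = P × (π/4)D².
D = √(4F / (πP)) = √(4 × 2800 kN / (π × 23.2 MPa))

D ≈ 392 mm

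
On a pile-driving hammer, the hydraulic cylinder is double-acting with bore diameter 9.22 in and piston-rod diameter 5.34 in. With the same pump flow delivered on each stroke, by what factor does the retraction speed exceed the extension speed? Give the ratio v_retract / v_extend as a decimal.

v_ret/v_ext ≈ 1.50

Cap-side area A_cap = π/4 × (9.22 in)² = 66.77 in^2
Rod-side annular area A_ann = π/4 × (9.22² − 5.34²) = 44.37 in^2
For equal Q, v ∝ 1/A, so v_ret/v_ext = A_cap/A_ann.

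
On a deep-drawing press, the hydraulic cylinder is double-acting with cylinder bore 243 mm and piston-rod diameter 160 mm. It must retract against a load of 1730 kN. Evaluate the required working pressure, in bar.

P ≈ 659 bar

Rod-side annular area A_ann = π/4 × (243² − 160²) = 26270 mm^2
Retraction: pressure acts on the annular area.
P = F / A = 1730 kN / A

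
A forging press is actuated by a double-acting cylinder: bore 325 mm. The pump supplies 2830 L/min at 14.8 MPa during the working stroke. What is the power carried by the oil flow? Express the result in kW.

Hydraulic power = P × Q

W ≈ 698 kW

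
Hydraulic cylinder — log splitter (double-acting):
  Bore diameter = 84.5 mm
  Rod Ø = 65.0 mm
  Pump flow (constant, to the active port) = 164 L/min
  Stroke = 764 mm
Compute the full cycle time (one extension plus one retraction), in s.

t ≈ 2.21 s

Cap-side area A_cap = π/4 × (84.5 mm)² = 5608 mm^2
Rod-side annular area A_ann = π/4 × (84.5² − 65.0²) = 2290 mm^2
t_ext = A_cap·L/Q = 1.567 s
t_ret = A_ann·L/Q = 0.6400 s
t_cycle = t_ext + t_ret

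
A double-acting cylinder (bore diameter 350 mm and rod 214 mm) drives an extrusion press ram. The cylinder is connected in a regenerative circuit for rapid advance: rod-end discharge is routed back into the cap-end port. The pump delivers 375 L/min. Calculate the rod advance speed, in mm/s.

In regeneration the rod-end outflow joins the pump flow into the cap end, so the net volume the pump must supply per unit advance equals the rod cross-section area.
Rod cross-section A_rod = π/4 × (214 mm)² = 35970 mm^2
v = Q_pump / A_rod

v ≈ 174 mm/s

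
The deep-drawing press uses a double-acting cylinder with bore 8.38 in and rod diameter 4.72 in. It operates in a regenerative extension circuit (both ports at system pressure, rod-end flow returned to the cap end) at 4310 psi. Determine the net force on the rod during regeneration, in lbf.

F ≈ 75400 lbf

With equal pressure on both faces, forces on the annular region cancel; the net push is pressure × rod cross-section.
Rod cross-section A_rod = π/4 × (4.72 in)² = 17.50 in^2
F = P × A_rod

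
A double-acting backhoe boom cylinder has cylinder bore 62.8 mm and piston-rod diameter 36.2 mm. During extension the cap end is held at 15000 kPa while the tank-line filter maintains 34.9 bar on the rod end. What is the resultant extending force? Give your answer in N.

Cap-side area A_cap = π/4 × (62.8 mm)² = 3097 mm^2
Rod-side annular area A_ann = π/4 × (62.8² − 36.2²) = 2068 mm^2
Net thrust = P_cap·A_cap − P_rod·A_ann = 46460 N − 7218 N

F ≈ 39200 N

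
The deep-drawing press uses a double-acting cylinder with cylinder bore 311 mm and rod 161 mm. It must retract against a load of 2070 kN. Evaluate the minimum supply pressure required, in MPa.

Rod-side annular area A_ann = π/4 × (311² − 161²) = 55610 mm^2
Retraction: pressure acts on the annular area.
P = F / A = 2070 kN / A

P ≈ 37.2 MPa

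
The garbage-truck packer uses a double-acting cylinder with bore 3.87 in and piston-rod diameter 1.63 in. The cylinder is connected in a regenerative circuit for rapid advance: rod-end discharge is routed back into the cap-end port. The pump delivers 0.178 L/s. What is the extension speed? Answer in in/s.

In regeneration the rod-end outflow joins the pump flow into the cap end, so the net volume the pump must supply per unit advance equals the rod cross-section area.
Rod cross-section A_rod = π/4 × (1.63 in)² = 2.087 in^2
v = Q_pump / A_rod

v ≈ 5.21 in/s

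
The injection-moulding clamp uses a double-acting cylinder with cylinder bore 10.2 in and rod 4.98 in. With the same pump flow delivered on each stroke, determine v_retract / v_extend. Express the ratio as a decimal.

v_ret/v_ext ≈ 1.31

Cap-side area A_cap = π/4 × (10.2 in)² = 81.71 in^2
Rod-side annular area A_ann = π/4 × (10.2² − 4.98²) = 62.23 in^2
For equal Q, v ∝ 1/A, so v_ret/v_ext = A_cap/A_ann.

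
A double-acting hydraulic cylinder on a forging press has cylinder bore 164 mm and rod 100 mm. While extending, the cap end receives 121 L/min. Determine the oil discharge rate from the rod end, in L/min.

Q_out ≈ 76.0 L/min

Cap-side area A_cap = π/4 × (164 mm)² = 21120 mm^2
Rod-side annular area A_ann = π/4 × (164² − 100²) = 13270 mm^2
Piston speed v = Q_in/A_cap; rod-end outflow Q_out = v × A_ann = Q_in × A_ann/A_cap.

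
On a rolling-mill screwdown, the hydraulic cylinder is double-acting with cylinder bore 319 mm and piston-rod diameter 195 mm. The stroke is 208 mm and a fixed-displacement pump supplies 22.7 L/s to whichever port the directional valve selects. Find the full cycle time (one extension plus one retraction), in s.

t ≈ 1.19 s

Cap-side area A_cap = π/4 × (319 mm)² = 79920 mm^2
Rod-side annular area A_ann = π/4 × (319² − 195²) = 50060 mm^2
t_ext = A_cap·L/Q = 0.7323 s
t_ret = A_ann·L/Q = 0.4587 s
t_cycle = t_ext + t_ret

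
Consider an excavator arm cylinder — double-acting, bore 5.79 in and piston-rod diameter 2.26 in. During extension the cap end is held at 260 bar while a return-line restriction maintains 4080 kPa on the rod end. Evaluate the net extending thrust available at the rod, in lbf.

F ≈ 86100 lbf

Cap-side area A_cap = π/4 × (5.79 in)² = 26.33 in^2
Rod-side annular area A_ann = π/4 × (5.79² − 2.26²) = 22.32 in^2
Net thrust = P_cap·A_cap − P_rod·A_ann = 99290 lbf − 13210 lbf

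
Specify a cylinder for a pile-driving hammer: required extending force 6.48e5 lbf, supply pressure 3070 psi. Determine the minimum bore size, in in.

Extension force acts on the full piston face: F = P × (π/4)D².
D = √(4F / (πP)) = √(4 × 6.48e5 lbf / (π × 3070 psi))

D ≈ 16.4 in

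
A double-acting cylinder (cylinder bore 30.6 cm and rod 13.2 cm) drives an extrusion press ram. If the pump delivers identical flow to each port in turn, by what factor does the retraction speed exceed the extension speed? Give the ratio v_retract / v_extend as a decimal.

v_ret/v_ext ≈ 1.23

Cap-side area A_cap = π/4 × (30.6 cm)² = 735.4 cm^2
Rod-side annular area A_ann = π/4 × (30.6² − 13.2²) = 598.6 cm^2
For equal Q, v ∝ 1/A, so v_ret/v_ext = A_cap/A_ann.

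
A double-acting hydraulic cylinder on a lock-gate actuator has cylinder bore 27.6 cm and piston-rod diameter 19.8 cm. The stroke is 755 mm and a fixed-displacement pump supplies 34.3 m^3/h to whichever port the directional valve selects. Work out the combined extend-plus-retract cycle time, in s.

t ≈ 7.04 s

Cap-side area A_cap = π/4 × (27.6 cm)² = 598.3 cm^2
Rod-side annular area A_ann = π/4 × (27.6² − 19.8²) = 290.4 cm^2
t_ext = A_cap·L/Q = 4.741 s
t_ret = A_ann·L/Q = 2.301 s
t_cycle = t_ext + t_ret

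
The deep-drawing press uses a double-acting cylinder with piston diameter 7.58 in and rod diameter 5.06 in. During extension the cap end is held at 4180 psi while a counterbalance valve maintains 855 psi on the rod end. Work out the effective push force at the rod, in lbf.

F ≈ 1.67e5 lbf

Cap-side area A_cap = π/4 × (7.58 in)² = 45.13 in^2
Rod-side annular area A_ann = π/4 × (7.58² − 5.06²) = 25.02 in^2
Net thrust = P_cap·A_cap − P_rod·A_ann = 1.886e5 lbf − 21390 lbf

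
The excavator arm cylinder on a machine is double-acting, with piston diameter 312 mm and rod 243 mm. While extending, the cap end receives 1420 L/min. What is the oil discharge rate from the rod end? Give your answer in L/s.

Q_out ≈ 9.31 L/s

Cap-side area A_cap = π/4 × (312 mm)² = 76450 mm^2
Rod-side annular area A_ann = π/4 × (312² − 243²) = 30080 mm^2
Piston speed v = Q_in/A_cap; rod-end outflow Q_out = v × A_ann = Q_in × A_ann/A_cap.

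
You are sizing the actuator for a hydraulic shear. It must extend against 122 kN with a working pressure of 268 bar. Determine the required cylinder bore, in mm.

Extension force acts on the full piston face: F = P × (π/4)D².
D = √(4F / (πP)) = √(4 × 122 kN / (π × 268 bar))

D ≈ 76.1 mm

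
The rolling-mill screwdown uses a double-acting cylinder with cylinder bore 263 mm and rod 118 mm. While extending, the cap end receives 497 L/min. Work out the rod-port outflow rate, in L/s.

Cap-side area A_cap = π/4 × (263 mm)² = 54330 mm^2
Rod-side annular area A_ann = π/4 × (263² − 118²) = 43390 mm^2
Piston speed v = Q_in/A_cap; rod-end outflow Q_out = v × A_ann = Q_in × A_ann/A_cap.

Q_out ≈ 6.62 L/s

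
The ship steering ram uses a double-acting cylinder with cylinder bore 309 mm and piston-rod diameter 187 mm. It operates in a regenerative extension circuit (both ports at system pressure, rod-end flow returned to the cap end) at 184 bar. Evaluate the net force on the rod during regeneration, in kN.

F ≈ 505 kN

With equal pressure on both faces, forces on the annular region cancel; the net push is pressure × rod cross-section.
Rod cross-section A_rod = π/4 × (187 mm)² = 27460 mm^2
F = P × A_rod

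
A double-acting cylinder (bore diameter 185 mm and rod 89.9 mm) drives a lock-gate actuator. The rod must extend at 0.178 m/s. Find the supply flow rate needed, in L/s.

Q ≈ 4.78 L/s

Cap-side area A_cap = π/4 × (185 mm)² = 26880 mm^2
Q = A × v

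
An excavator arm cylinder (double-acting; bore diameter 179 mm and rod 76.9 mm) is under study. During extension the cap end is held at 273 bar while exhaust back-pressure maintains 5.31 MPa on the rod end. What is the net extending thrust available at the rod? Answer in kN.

Cap-side area A_cap = π/4 × (179 mm)² = 25160 mm^2
Rod-side annular area A_ann = π/4 × (179² − 76.9²) = 20520 mm^2
Net thrust = P_cap·A_cap − P_rod·A_ann = 687.0 kN − 109.0 kN

F ≈ 578 kN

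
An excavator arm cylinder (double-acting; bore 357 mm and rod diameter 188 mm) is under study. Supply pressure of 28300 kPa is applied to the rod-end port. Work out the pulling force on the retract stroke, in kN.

Rod-side annular area A_ann = π/4 × (357² − 188²) = 72340 mm^2
On retraction the pressure acts on the annular area (bore minus rod).
F = P × A_ann

F ≈ 2050 kN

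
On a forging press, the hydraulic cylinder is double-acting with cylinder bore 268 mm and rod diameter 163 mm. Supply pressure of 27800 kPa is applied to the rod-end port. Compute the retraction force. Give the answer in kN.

F ≈ 988 kN

Rod-side annular area A_ann = π/4 × (268² − 163²) = 35540 mm^2
On retraction the pressure acts on the annular area (bore minus rod).
F = P × A_ann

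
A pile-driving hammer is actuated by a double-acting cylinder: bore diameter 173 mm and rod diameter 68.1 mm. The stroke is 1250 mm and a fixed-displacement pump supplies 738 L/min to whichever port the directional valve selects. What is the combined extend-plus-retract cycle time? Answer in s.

t ≈ 4.41 s

Cap-side area A_cap = π/4 × (173 mm)² = 23510 mm^2
Rod-side annular area A_ann = π/4 × (173² − 68.1²) = 19860 mm^2
t_ext = A_cap·L/Q = 2.389 s
t_ret = A_ann·L/Q = 2.019 s
t_cycle = t_ext + t_ret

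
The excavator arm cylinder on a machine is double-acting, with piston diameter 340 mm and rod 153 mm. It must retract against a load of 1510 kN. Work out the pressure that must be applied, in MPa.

P ≈ 20.9 MPa

Rod-side annular area A_ann = π/4 × (340² − 153²) = 72410 mm^2
Retraction: pressure acts on the annular area.
P = F / A = 1510 kN / A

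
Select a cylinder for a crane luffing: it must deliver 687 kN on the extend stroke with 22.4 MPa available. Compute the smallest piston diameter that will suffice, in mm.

Extension force acts on the full piston face: F = P × (π/4)D².
D = √(4F / (πP)) = √(4 × 687 kN / (π × 22.4 MPa))

D ≈ 198 mm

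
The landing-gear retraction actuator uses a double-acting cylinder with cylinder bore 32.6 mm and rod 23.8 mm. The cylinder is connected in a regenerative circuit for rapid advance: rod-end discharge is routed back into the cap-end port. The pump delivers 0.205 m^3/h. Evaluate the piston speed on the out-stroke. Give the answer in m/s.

v ≈ 0.128 m/s

In regeneration the rod-end outflow joins the pump flow into the cap end, so the net volume the pump must supply per unit advance equals the rod cross-section area.
Rod cross-section A_rod = π/4 × (23.8 mm)² = 444.9 mm^2
v = Q_pump / A_rod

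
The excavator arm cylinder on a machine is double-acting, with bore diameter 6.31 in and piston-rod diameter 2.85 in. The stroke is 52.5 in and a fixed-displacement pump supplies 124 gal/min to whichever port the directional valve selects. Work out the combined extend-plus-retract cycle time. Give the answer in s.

Cap-side area A_cap = π/4 × (6.31 in)² = 31.27 in^2
Rod-side annular area A_ann = π/4 × (6.31² − 2.85²) = 24.89 in^2
t_ext = A_cap·L/Q = 3.439 s
t_ret = A_ann·L/Q = 2.737 s
t_cycle = t_ext + t_ret

t ≈ 6.18 s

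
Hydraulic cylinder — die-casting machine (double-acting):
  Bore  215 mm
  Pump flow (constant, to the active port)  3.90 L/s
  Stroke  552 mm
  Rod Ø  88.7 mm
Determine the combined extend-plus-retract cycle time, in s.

Cap-side area A_cap = π/4 × (215 mm)² = 36310 mm^2
Rod-side annular area A_ann = π/4 × (215² − 88.7²) = 30130 mm^2
t_ext = A_cap·L/Q = 5.139 s
t_ret = A_ann·L/Q = 4.264 s
t_cycle = t_ext + t_ret

t ≈ 9.40 s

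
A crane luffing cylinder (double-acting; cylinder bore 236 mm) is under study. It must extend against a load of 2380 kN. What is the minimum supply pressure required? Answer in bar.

Cap-side area A_cap = π/4 × (236 mm)² = 43740 mm^2
P = F / A = 2380 kN / A

P ≈ 544 bar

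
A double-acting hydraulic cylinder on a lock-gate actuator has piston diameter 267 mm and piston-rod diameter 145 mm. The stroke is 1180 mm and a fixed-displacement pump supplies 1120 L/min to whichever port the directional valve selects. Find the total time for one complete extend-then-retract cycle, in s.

t ≈ 6.03 s

Cap-side area A_cap = π/4 × (267 mm)² = 55990 mm^2
Rod-side annular area A_ann = π/4 × (267² − 145²) = 39480 mm^2
t_ext = A_cap·L/Q = 3.539 s
t_ret = A_ann·L/Q = 2.496 s
t_cycle = t_ext + t_ret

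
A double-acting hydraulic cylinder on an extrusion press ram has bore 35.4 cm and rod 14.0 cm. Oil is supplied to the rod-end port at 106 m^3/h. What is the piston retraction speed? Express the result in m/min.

v ≈ 21.3 m/min

Rod-side annular area A_ann = π/4 × (35.4² − 14.0²) = 830.3 cm^2
Flow into the rod-end port fills the annular volume.
v = Q / A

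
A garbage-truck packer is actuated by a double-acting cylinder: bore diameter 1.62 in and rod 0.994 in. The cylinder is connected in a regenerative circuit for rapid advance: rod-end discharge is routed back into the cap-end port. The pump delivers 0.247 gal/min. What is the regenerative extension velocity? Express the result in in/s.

In regeneration the rod-end outflow joins the pump flow into the cap end, so the net volume the pump must supply per unit advance equals the rod cross-section area.
Rod cross-section A_rod = π/4 × (0.994 in)² = 0.7760 in^2
v = Q_pump / A_rod

v ≈ 1.23 in/s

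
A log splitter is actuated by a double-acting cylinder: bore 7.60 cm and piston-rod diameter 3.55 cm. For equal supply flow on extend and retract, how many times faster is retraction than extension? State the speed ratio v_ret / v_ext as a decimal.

Cap-side area A_cap = π/4 × (7.60 cm)² = 45.36 cm^2
Rod-side annular area A_ann = π/4 × (7.60² − 3.55²) = 35.47 cm^2
For equal Q, v ∝ 1/A, so v_ret/v_ext = A_cap/A_ann.

v_ret/v_ext ≈ 1.28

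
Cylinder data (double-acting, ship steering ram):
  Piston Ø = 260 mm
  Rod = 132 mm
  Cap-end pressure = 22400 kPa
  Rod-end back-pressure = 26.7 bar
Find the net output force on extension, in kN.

Cap-side area A_cap = π/4 × (260 mm)² = 53090 mm^2
Rod-side annular area A_ann = π/4 × (260² − 132²) = 39410 mm^2
Net thrust = P_cap·A_cap − P_rod·A_ann = 1189 kN − 105.2 kN

F ≈ 1080 kN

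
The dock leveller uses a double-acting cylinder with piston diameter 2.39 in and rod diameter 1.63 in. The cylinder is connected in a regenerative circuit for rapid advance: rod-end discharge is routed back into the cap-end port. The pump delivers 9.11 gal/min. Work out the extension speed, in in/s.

v ≈ 16.8 in/s

In regeneration the rod-end outflow joins the pump flow into the cap end, so the net volume the pump must supply per unit advance equals the rod cross-section area.
Rod cross-section A_rod = π/4 × (1.63 in)² = 2.087 in^2
v = Q_pump / A_rod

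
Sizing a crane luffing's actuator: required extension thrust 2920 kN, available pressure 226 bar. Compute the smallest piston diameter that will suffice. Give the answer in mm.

Extension force acts on the full piston face: F = P × (π/4)D².
D = √(4F / (πP)) = √(4 × 2920 kN / (π × 226 bar))

D ≈ 406 mm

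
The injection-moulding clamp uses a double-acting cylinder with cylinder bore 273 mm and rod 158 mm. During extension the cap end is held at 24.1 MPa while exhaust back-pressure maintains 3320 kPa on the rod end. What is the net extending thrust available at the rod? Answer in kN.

Cap-side area A_cap = π/4 × (273 mm)² = 58530 mm^2
Rod-side annular area A_ann = π/4 × (273² − 158²) = 38930 mm^2
Net thrust = P_cap·A_cap − P_rod·A_ann = 1411 kN − 129.2 kN

F ≈ 1280 kN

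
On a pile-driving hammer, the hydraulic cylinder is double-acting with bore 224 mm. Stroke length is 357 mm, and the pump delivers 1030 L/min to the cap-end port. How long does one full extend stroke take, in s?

Cap-side area A_cap = π/4 × (224 mm)² = 39410 mm^2
Swept volume V = A × L; t = V / Q = A·L / Q

t ≈ 0.820 s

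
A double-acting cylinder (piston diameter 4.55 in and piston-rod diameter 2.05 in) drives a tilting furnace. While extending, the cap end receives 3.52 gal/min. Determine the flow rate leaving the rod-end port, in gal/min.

Q_out ≈ 2.81 gal/min

Cap-side area A_cap = π/4 × (4.55 in)² = 16.26 in^2
Rod-side annular area A_ann = π/4 × (4.55² − 2.05²) = 12.96 in^2
Piston speed v = Q_in/A_cap; rod-end outflow Q_out = v × A_ann = Q_in × A_ann/A_cap.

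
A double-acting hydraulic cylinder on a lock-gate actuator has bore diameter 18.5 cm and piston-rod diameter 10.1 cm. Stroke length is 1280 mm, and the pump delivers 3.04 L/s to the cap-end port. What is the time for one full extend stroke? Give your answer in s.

Cap-side area A_cap = π/4 × (18.5 cm)² = 268.8 cm^2
Swept volume V = A × L; t = V / Q = A·L / Q

t ≈ 11.3 s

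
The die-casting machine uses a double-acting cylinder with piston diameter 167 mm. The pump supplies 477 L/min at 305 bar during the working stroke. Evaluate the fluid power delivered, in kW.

Hydraulic power = P × Q

W ≈ 242 kW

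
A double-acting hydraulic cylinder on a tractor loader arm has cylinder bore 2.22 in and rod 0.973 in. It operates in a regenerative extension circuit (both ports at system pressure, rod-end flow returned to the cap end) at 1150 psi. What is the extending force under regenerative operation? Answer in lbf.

F ≈ 855 lbf

With equal pressure on both faces, forces on the annular region cancel; the net push is pressure × rod cross-section.
Rod cross-section A_rod = π/4 × (0.973 in)² = 0.7436 in^2
F = P × A_rod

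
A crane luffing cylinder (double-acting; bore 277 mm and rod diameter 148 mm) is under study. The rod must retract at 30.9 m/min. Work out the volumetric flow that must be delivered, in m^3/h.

Q ≈ 79.8 m^3/h

Rod-side annular area A_ann = π/4 × (277² − 148²) = 43060 mm^2
Q = A × v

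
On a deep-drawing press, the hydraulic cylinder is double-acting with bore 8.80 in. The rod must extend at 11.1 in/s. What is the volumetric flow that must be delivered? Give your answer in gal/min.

Cap-side area A_cap = π/4 × (8.80 in)² = 60.82 in^2
Q = A × v

Q ≈ 175 gal/min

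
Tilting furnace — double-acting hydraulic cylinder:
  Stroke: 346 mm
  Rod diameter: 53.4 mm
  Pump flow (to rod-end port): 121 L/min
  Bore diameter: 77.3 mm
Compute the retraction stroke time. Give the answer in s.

t ≈ 0.421 s

Rod-side annular area A_ann = π/4 × (77.3² − 53.4²) = 2453 mm^2
Swept volume V = A × L; t = V / Q = A·L / Q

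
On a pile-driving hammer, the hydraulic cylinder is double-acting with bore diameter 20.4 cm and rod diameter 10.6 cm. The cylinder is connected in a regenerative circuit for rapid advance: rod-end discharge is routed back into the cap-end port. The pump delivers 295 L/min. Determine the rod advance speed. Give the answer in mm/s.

In regeneration the rod-end outflow joins the pump flow into the cap end, so the net volume the pump must supply per unit advance equals the rod cross-section area.
Rod cross-section A_rod = π/4 × (10.6 cm)² = 88.25 cm^2
v = Q_pump / A_rod

v ≈ 557 mm/s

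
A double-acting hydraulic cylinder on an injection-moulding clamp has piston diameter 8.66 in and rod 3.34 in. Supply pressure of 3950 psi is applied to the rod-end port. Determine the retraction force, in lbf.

Rod-side annular area A_ann = π/4 × (8.66² − 3.34²) = 50.14 in^2
On retraction the pressure acts on the annular area (bore minus rod).
F = P × A_ann

F ≈ 1.98e5 lbf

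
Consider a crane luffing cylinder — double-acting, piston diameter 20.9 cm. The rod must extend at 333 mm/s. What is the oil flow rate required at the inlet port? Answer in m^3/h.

Q ≈ 41.1 m^3/h

Cap-side area A_cap = π/4 × (20.9 cm)² = 343.1 cm^2
Q = A × v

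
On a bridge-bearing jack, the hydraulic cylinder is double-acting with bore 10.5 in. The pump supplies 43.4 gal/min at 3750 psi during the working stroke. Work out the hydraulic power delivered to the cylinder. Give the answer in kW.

W ≈ 70.8 kW

Hydraulic power = P × Q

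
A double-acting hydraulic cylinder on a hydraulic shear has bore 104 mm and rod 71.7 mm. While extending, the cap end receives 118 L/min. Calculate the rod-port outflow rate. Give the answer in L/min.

Cap-side area A_cap = π/4 × (104 mm)² = 8495 mm^2
Rod-side annular area A_ann = π/4 × (104² − 71.7²) = 4457 mm^2
Piston speed v = Q_in/A_cap; rod-end outflow Q_out = v × A_ann = Q_in × A_ann/A_cap.

Q_out ≈ 61.9 L/min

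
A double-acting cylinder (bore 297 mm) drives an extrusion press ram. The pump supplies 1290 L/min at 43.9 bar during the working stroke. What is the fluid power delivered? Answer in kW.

W ≈ 94.4 kW

Hydraulic power = P × Q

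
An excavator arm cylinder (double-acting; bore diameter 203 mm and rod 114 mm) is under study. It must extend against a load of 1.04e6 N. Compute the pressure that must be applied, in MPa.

P ≈ 32.1 MPa

Cap-side area A_cap = π/4 × (203 mm)² = 32370 mm^2
P = F / A = 1.04e6 N / A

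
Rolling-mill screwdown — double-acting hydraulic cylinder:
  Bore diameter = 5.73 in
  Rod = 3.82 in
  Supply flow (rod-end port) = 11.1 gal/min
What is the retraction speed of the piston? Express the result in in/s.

v ≈ 2.98 in/s

Rod-side annular area A_ann = π/4 × (5.73² − 3.82²) = 14.33 in^2
Flow into the rod-end port fills the annular volume.
v = Q / A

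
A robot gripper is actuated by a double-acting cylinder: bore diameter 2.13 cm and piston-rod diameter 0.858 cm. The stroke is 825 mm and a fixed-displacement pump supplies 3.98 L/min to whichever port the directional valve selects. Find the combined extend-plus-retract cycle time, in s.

t ≈ 8.14 s

Cap-side area A_cap = π/4 × (2.13 cm)² = 3.563 cm^2
Rod-side annular area A_ann = π/4 × (2.13² − 0.858²) = 2.985 cm^2
t_ext = A_cap·L/Q = 4.432 s
t_ret = A_ann·L/Q = 3.713 s
t_cycle = t_ext + t_ret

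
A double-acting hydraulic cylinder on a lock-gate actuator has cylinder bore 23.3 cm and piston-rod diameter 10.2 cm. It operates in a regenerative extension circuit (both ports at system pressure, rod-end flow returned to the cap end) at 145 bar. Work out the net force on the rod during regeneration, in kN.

F ≈ 118 kN

With equal pressure on both faces, forces on the annular region cancel; the net push is pressure × rod cross-section.
Rod cross-section A_rod = π/4 × (10.2 cm)² = 81.71 cm^2
F = P × A_rod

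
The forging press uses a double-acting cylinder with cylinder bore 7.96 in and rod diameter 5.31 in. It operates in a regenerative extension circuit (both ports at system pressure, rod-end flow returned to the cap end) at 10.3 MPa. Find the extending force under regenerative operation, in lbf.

With equal pressure on both faces, forces on the annular region cancel; the net push is pressure × rod cross-section.
Rod cross-section A_rod = π/4 × (5.31 in)² = 22.15 in^2
F = P × A_rod

F ≈ 33100 lbf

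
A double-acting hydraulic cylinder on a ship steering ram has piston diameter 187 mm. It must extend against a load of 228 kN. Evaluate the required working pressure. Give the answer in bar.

P ≈ 83.0 bar

Cap-side area A_cap = π/4 × (187 mm)² = 27460 mm^2
P = F / A = 228 kN / A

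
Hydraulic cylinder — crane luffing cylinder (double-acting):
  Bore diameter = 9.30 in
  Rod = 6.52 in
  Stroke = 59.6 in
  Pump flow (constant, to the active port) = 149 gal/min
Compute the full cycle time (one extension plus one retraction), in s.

t ≈ 10.6 s

Cap-side area A_cap = π/4 × (9.30 in)² = 67.93 in^2
Rod-side annular area A_ann = π/4 × (9.30² − 6.52²) = 34.54 in^2
t_ext = A_cap·L/Q = 7.058 s
t_ret = A_ann·L/Q = 3.589 s
t_cycle = t_ext + t_ret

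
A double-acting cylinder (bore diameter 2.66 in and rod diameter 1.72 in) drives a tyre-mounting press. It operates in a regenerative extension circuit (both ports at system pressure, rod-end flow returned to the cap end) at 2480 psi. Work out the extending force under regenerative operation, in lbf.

F ≈ 5760 lbf

With equal pressure on both faces, forces on the annular region cancel; the net push is pressure × rod cross-section.
Rod cross-section A_rod = π/4 × (1.72 in)² = 2.324 in^2
F = P × A_rod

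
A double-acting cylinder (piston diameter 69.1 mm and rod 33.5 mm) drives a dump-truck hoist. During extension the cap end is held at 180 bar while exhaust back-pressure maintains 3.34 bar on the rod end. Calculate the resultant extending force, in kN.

Cap-side area A_cap = π/4 × (69.1 mm)² = 3750 mm^2
Rod-side annular area A_ann = π/4 × (69.1² − 33.5²) = 2869 mm^2
Net thrust = P_cap·A_cap − P_rod·A_ann = 67.50 kN − 0.9582 kN

F ≈ 66.5 kN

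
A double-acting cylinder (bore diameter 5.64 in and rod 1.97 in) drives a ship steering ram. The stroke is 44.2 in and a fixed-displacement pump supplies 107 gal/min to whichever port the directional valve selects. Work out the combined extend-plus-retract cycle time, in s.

Cap-side area A_cap = π/4 × (5.64 in)² = 24.98 in^2
Rod-side annular area A_ann = π/4 × (5.64² − 1.97²) = 21.94 in^2
t_ext = A_cap·L/Q = 2.681 s
t_ret = A_ann·L/Q = 2.354 s
t_cycle = t_ext + t_ret

t ≈ 5.03 s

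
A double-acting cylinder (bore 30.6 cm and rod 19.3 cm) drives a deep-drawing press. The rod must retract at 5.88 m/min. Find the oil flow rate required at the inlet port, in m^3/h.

Rod-side annular area A_ann = π/4 × (30.6² − 19.3²) = 442.9 cm^2
Q = A × v

Q ≈ 15.6 m^3/h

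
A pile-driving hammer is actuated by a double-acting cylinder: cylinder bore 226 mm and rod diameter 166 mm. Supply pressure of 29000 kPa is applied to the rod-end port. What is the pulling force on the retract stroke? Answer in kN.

Rod-side annular area A_ann = π/4 × (226² − 166²) = 18470 mm^2
On retraction the pressure acts on the annular area (bore minus rod).
F = P × A_ann

F ≈ 536 kN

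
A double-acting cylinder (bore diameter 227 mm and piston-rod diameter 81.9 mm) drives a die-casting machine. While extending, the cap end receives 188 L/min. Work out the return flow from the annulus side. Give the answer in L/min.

Cap-side area A_cap = π/4 × (227 mm)² = 40470 mm^2
Rod-side annular area A_ann = π/4 × (227² − 81.9²) = 35200 mm^2
Piston speed v = Q_in/A_cap; rod-end outflow Q_out = v × A_ann = Q_in × A_ann/A_cap.

Q_out ≈ 164 L/min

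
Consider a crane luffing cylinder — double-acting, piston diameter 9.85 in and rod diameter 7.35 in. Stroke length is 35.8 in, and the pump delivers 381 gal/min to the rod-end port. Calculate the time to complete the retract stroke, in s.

t ≈ 0.824 s

Rod-side annular area A_ann = π/4 × (9.85² − 7.35²) = 33.77 in^2
Swept volume V = A × L; t = V / Q = A·L / Q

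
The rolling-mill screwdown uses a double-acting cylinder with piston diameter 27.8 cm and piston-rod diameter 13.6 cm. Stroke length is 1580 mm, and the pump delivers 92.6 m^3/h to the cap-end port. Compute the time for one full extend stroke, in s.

Cap-side area A_cap = π/4 × (27.8 cm)² = 607.0 cm^2
Swept volume V = A × L; t = V / Q = A·L / Q

t ≈ 3.73 s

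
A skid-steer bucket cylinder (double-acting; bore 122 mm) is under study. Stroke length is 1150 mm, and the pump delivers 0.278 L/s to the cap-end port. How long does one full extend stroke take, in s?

Cap-side area A_cap = π/4 × (122 mm)² = 11690 mm^2
Swept volume V = A × L; t = V / Q = A·L / Q

t ≈ 48.4 s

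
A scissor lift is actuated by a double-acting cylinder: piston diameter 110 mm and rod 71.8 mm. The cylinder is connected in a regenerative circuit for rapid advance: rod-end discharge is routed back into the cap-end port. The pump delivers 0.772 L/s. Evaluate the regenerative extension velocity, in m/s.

v ≈ 0.191 m/s

In regeneration the rod-end outflow joins the pump flow into the cap end, so the net volume the pump must supply per unit advance equals the rod cross-section area.
Rod cross-section A_rod = π/4 × (71.8 mm)² = 4049 mm^2
v = Q_pump / A_rod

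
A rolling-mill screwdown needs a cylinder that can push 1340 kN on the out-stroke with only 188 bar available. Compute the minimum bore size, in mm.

D ≈ 301 mm

Extension force acts on the full piston face: F = P × (π/4)D².
D = √(4F / (πP)) = √(4 × 1340 kN / (π × 188 bar))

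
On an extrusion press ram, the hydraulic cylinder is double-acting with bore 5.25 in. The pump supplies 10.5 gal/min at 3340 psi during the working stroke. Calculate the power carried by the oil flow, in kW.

W ≈ 15.3 kW

Hydraulic power = P × Q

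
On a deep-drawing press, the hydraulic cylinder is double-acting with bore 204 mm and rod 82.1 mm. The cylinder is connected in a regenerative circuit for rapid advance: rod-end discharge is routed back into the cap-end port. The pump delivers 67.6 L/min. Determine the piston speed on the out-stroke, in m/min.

In regeneration the rod-end outflow joins the pump flow into the cap end, so the net volume the pump must supply per unit advance equals the rod cross-section area.
Rod cross-section A_rod = π/4 × (82.1 mm)² = 5294 mm^2
v = Q_pump / A_rod

v ≈ 12.8 m/min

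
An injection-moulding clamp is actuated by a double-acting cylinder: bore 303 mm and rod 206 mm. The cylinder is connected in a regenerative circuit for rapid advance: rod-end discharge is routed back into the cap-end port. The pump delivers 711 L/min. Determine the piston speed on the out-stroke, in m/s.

v ≈ 0.356 m/s

In regeneration the rod-end outflow joins the pump flow into the cap end, so the net volume the pump must supply per unit advance equals the rod cross-section area.
Rod cross-section A_rod = π/4 × (206 mm)² = 33330 mm^2
v = Q_pump / A_rod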